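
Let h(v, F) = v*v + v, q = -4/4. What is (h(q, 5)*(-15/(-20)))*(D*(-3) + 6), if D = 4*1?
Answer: 0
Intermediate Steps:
D = 4
q = -1 (q = -4*¼ = -1)
h(v, F) = v + v² (h(v, F) = v² + v = v + v²)
(h(q, 5)*(-15/(-20)))*(D*(-3) + 6) = ((-(1 - 1))*(-15/(-20)))*(4*(-3) + 6) = ((-1*0)*(-15*(-1/20)))*(-12 + 6) = (0*(¾))*(-6) = 0*(-6) = 0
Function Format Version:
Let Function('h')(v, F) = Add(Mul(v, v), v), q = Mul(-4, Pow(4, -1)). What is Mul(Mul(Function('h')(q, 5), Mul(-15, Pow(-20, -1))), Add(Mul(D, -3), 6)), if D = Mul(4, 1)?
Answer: 0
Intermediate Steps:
D = 4
q = -1 (q = Mul(-4, Rational(1, 4)) = -1)
Function('h')(v, F) = Add(v, Pow(v, 2)) (Function('h')(v, F) = Add(Pow(v, 2), v) = Add(v, Pow(v, 2)))
Mul(Mul(Function('h')(q, 5), Mul(-15, Pow(-20, -1))), Add(Mul(D, -3), 6)) = Mul(Mul(Mul(-1, Add(1, -1)), Mul(-15, Pow(-20, -1))), Add(Mul(4, -3), 6)) = Mul(Mul(Mul(-1, 0), Mul(-15, Rational(-1, 20))), Add(-12, 6)) = Mul(Mul(0, Rational(3, 4)), -6) = Mul(0, -6) = 0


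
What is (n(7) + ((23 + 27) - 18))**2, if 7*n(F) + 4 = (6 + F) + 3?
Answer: 55696/49 ≈ 1136.7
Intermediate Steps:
n(F) = 5/7 + F/7 (n(F) = -4/7 + ((6 + F) + 3)/7 = -4/7 + (9 + F)/7 = -4/7 + (9/7 + F/7) = 5/7 + F/7)
(n(7) + ((23 + 27) - 18))**2 = ((5/7 + (1/7)*7) + ((23 + 27) - 18))**2 = ((5/7 + 1) + (50 - 18))**2 = (12/7 + 32)**2 = (236/7)**2 = 55696/49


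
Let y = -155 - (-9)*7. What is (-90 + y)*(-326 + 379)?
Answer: -9646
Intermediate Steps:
y = -92 (y = -155 - 1*(-63) = -155 + 63 = -92)
(-90 + y)*(-326 + 379) = (-90 - 92)*(-326 + 379) = -182*53 = -9646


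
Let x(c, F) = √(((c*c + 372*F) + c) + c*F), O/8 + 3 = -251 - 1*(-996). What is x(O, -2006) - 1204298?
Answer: -1204298 + 2*√5647046 ≈ -1.1995e+6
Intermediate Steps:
O = 5936 (O = -24 + 8*(-251 - 1*(-996)) = -24 + 8*(-251 + 996) = -24 + 8*745 = -24 + 5960 = 5936)
x(c, F) = √(c + c² + 372*F + F*c) (x(c, F) = √(((c² + 372*F) + c) + F*c) = √((c + c² + 372*F) + F*c) = √(c + c² + 372*F + F*c))
x(O, -2006) - 1204298 = √(5936 + 5936² + 372*(-2006) - 2006*5936) - 1204298 = √(5936 + 35236096 - 746232 - 11907616) - 1204298 = √22588184 - 1204298 = 2*√5647046 - 1204298 = -1204298 + 2*√5647046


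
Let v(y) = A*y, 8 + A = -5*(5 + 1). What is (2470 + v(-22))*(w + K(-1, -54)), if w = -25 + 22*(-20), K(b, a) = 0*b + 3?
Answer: -1527372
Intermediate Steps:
K(b, a) = 3 (K(b, a) = 0 + 3 = 3)
A = -38 (A = -8 - 5*(5 + 1) = -8 - 5*6 = -8 - 30 = -38)
v(y) = -38*y
w = -465 (w = -25 - 440 = -465)
(2470 + v(-22))*(w + K(-1, -54)) = (2470 - 38*(-22))*(-465 + 3) = (2470 + 836)*(-462) = 3306*(-462) = -1527372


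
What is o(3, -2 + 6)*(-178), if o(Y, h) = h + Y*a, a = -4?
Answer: 1424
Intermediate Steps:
o(Y, h) = h - 4*Y (o(Y, h) = h + Y*(-4) = h - 4*Y)
o(3, -2 + 6)*(-178) = ((-2 + 6) - 4*3)*(-178) = (4 - 12)*(-178) = -8*(-178) = 1424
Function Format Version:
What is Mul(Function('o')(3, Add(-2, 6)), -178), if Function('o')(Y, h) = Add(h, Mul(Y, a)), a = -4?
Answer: 1424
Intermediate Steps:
Function('o')(Y, h) = Add(h, Mul(-4, Y)) (Function('o')(Y, h) = Add(h, Mul(Y, -4)) = Add(h, Mul(-4, Y)))
Mul(Function('o')(3, Add(-2, 6)), -178) = Mul(Add(Add(-2, 6), Mul(-4, 3)), -178) = Mul(Add(4, -12), -178) = Mul(-8, -178) = 1424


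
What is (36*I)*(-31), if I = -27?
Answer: 30132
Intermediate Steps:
(36*I)*(-31) = (36*(-27))*(-31) = -972*(-31) = 30132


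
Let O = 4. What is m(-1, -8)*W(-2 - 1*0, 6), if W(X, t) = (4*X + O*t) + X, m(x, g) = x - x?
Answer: 0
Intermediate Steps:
m(x, g) = 0
W(X, t) = 4*t + 5*X (W(X, t) = (4*X + 4*t) + X = 4*t + 5*X)
m(-1, -8)*W(-2 - 1*0, 6) = 0*(4*6 + 5*(-2 - 1*0)) = 0*(24 + 5*(-2 + 0)) = 0*(24 + 5*(-2)) = 0*(24 - 10) = 0*14 = 0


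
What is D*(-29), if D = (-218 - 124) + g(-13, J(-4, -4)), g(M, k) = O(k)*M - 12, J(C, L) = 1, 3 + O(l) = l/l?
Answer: 9512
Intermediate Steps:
O(l) = -2 (O(l) = -3 + l/l = -3 + 1 = -2)
g(M, k) = -12 - 2*M (g(M, k) = -2*M - 12 = -12 - 2*M)
D = -328 (D = (-218 - 124) + (-12 - 2*(-13)) = -342 + (-12 + 26) = -342 + 14 = -328)
D*(-29) = -328*(-29) = 9512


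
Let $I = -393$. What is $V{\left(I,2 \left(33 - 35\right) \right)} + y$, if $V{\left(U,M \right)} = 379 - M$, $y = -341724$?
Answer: $-341341$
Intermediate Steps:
$V{\left(I,2 \left(33 - 35\right) \right)} + y = \left(379 - 2 \left(33 - 35\right)\right) - 341724 = \left(379 - 2 \left(-2\right)\right) - 341724 = \left(379 - -4\right) - 341724 = \left(379 + 4\right) - 341724 = 383 - 341724 = -341341$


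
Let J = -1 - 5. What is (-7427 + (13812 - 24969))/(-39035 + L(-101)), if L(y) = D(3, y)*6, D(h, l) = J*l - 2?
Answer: 18584/35411 ≈ 0.52481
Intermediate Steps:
J = -6
D(h, l) = -2 - 6*l (D(h, l) = -6*l - 2 = -2 - 6*l)
L(y) = -12 - 36*y (L(y) = (-2 - 6*y)*6 = -12 - 36*y)
(-7427 + (13812 - 24969))/(-39035 + L(-101)) = (-7427 + (13812 - 24969))/(-39035 + (-12 - 36*(-101))) = (-7427 - 11157)/(-39035 + (-12 + 3636)) = -18584/(-39035 + 3624) = -18584/(-35411) = -18584*(-1/35411) = 18584/35411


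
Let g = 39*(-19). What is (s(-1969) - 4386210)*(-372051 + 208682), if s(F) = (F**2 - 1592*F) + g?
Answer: -428787752802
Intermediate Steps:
g = -741
s(F) = -741 + F**2 - 1592*F (s(F) = (F**2 - 1592*F) - 741 = -741 + F**2 - 1592*F)
(s(-1969) - 4386210)*(-372051 + 208682) = ((-741 + (-1969)**2 - 1592*(-1969)) - 4386210)*(-372051 + 208682) = ((-741 + 3876961 + 3134648) - 4386210)*(-163369) = (7010868 - 4386210)*(-163369) = 2624658*(-163369) = -428787752802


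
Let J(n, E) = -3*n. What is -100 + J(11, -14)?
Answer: -133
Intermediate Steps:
-100 + J(11, -14) = -100 - 3*11 = -100 - 33 = -133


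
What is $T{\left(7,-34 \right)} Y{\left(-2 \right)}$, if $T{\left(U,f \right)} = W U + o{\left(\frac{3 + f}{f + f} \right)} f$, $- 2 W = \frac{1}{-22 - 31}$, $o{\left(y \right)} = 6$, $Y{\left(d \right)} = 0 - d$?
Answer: $- \frac{21617}{53} \approx -407.87$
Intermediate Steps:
$Y{\left(d \right)} = - d$
$W = \frac{1}{106}$ ($W = - \frac{1}{2 \left(-22 - 31\right)} = - \frac{1}{2 \left(-53\right)} = \left(- \frac{1}{2}\right) \left(- \frac{1}{53}\right) = \frac{1}{106} \approx 0.009434$)
$T{\left(U,f \right)} = 6 f + \frac{U}{106}$ ($T{\left(U,f \right)} = \frac{U}{106} + 6 f = 6 f + \frac{U}{106}$)
$T{\left(7,-34 \right)} Y{\left(-2 \right)} = \left(6 \left(-34\right) + \frac{1}{106} \cdot 7\right) \left(\left(-1\right) \left(-2\right)\right) = \left(-204 + \frac{7}{106}\right) 2 = \left(- \frac{21617}{106}\right) 2 = - \frac{21617}{53}$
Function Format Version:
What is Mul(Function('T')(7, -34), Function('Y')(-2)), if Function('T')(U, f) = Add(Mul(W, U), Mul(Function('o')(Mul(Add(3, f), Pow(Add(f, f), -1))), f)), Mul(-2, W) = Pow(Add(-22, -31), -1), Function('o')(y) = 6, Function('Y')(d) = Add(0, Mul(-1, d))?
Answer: Rational(-21617, 53) ≈ -407.87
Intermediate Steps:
Function('Y')(d) = Mul(-1, d)
W = Rational(1, 106) (W = Mul(Rational(-1, 2), Pow(Add(-22, -31), -1)) = Mul(Rational(-1, 2), Pow(-53, -1)) = Mul(Rational(-1, 2), Rational(-1, 53)) = Rational(1, 106) ≈ 0.0094340)
Function('T')(U, f) = Add(Mul(6, f), Mul(Rational(1, 106), U)) (Function('T')(U, f) = Add(Mul(Rational(1, 106), U), Mul(6, f)) = Add(Mul(6, f), Mul(Rational(1, 106), U)))
Mul(Function('T')(7, -34), Function('Y')(-2)) = Mul(Add(Mul(6, -34), Mul(Rational(1, 106), 7)), Mul(-1, -2)) = Mul(Add(-204, Rational(7, 106)), 2) = Mul(Rational(-21617, 106), 2) = Rational(-21617, 53)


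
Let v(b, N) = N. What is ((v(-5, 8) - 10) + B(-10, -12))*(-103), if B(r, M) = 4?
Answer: -206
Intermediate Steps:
((v(-5, 8) - 10) + B(-10, -12))*(-103) = ((8 - 10) + 4)*(-103) = (-2 + 4)*(-103) = 2*(-103) = -206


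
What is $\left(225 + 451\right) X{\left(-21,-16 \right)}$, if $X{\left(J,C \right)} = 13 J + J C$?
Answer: $42588$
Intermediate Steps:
$X{\left(J,C \right)} = 13 J + C J$
$\left(225 + 451\right) X{\left(-21,-16 \right)} = \left(225 + 451\right) \left(- 21 \left(13 - 16\right)\right) = 676 \left(\left(-21\right) \left(-3\right)\right) = 676 \cdot 63 = 42588$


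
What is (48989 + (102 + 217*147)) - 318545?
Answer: -237555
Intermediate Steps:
(48989 + (102 + 217*147)) - 318545 = (48989 + (102 + 31899)) - 318545 = (48989 + 32001) - 318545 = 80990 - 318545 = -237555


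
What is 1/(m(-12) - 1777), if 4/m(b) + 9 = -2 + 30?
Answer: -19/33759 ≈ -0.00056281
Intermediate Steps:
m(b) = 4/19 (m(b) = 4/(-9 + (-2 + 30)) = 4/(-9 + 28) = 4/19)
1/(m(-12) - 1777) = 1/(4/19 - 1777) = 1/(-33759/19) = -19/33759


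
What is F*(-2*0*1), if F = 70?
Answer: 0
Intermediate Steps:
F*(-2*0*1) = 70*(-2*0*1) = 70*(0*1) = 70*0 = 0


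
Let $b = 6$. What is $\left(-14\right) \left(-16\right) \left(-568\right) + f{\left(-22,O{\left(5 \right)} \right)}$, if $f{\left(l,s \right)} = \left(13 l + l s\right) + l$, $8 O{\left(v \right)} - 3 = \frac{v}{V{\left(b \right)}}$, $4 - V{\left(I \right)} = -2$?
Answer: $- \frac{3061213}{24} \approx -1.2755 \cdot 10^{5}$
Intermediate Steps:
$V{\left(I \right)} = 6$ ($V{\left(I \right)} = 4 - -2 = 4 + 2 = 6$)
$O{\left(v \right)} = \frac{3}{8} + \frac{v}{48}$ ($O{\left(v \right)} = \frac{3}{8} + \frac{v \frac{1}{6}}{8} = \frac{3}{8} + \frac{\frac{1}{6} v}{8} = \frac{3}{8} + \frac{v}{48}$)
$f{\left(l,s \right)} = 14 l + l s$
$\left(-14\right) \left(-16\right) \left(-568\right) + f{\left(-22,O{\left(5 \right)} \right)} = \left(-14\right) \left(-16\right) \left(-568\right) - 22 \left(14 + \left(\frac{3}{8} + \frac{1}{48} \cdot 5\right)\right) = 224 \left(-568\right) - 22 \left(14 + \left(\frac{3}{8} + \frac{5}{48}\right)\right) = -127232 - 22 \left(14 + \frac{23}{48}\right) = -127232 - \frac{7645}{24} = - \frac{3061213}{24}$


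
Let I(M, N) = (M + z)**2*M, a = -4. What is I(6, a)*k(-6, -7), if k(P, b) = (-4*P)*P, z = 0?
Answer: -31104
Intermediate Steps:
I(M, N) = M**3 (I(M, N) = (M + 0)**2*M = M**2*M = M**3)
k(P, b) = -4*P**2
I(6, a)*k(-6, -7) = 6**3*(-4*(-6)**2) = 216*(-4*36) = 216*(-144) = -31104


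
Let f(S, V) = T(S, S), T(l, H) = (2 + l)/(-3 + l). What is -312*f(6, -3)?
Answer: -832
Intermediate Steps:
T(l, H) = (2 + l)/(-3 + l)
f(S, V) = (2 + S)/(-3 + S)
-312*f(6, -3) = -312*(2 + 6)/(-3 + 6) = -312*8/3 = -832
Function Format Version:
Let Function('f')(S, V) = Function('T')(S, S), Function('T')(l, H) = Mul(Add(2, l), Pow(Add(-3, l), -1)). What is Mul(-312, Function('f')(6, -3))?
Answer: -832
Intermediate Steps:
Function('T')(l, H) = Mul(Pow(Add(-3, l), -1), Add(2, l))
Function('f')(S, V) = Mul(Pow(Add(-3, S), -1), Add(2, S))
Mul(-312, Function('f')(6, -3)) = Mul(-312, Mul(Pow(Add(-3, 6), -1), Add(2, 6))) = Mul(-312, Mul(Pow(3, -1), 8)) = Mul(-312, Mul(Rational(1, 3), 8)) = Mul(-312, Rational(8, 3)) = -832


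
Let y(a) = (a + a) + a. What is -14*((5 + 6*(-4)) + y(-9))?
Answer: 644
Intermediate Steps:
y(a) = 3*a (y(a) = 2*a + a = 3*a)
-14*((5 + 6*(-4)) + y(-9)) = -14*((5 + 6*(-4)) + 3*(-9)) = -14*((5 - 24) - 27) = -14*(-19 - 27) = -14*(-46) = 644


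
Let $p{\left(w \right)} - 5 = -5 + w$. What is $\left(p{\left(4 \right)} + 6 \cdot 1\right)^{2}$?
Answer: $100$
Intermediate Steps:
$p{\left(w \right)} = w$ ($p{\left(w \right)} = 5 + \left(-5 + w\right) = w$)
$\left(p{\left(4 \right)} + 6 \cdot 1\right)^{2} = \left(4 + 6 \cdot 1\right)^{2} = \left(4 + 6\right)^{2} = 10^{2} = 100$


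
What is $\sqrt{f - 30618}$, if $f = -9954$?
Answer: $42 i \sqrt{23} \approx 201.42 i$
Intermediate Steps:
$\sqrt{f - 30618} = \sqrt{-9954 - 30618} = \sqrt{-40572} = 42 i \sqrt{23}$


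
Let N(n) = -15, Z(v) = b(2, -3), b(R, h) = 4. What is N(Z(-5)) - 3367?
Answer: -3382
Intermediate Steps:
Z(v) = 4
N(Z(-5)) - 3367 = -15 - 3367 = -3382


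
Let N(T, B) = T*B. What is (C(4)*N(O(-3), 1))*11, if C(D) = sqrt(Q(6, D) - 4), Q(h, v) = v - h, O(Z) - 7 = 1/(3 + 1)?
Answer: 319*I*sqrt(6)/4 ≈ 195.35*I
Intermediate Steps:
O(Z) = 29/4 (O(Z) = 7 + 1/(3 + 1) = 7 + 1/4 = 29/4)
C(D) = sqrt(-10 + D) (C(D) = sqrt((D - 1*6) - 4) = sqrt((D - 6) - 4) = sqrt((-6 + D) - 4) = sqrt(-10 + D))
N(T, B) = B*T
(C(4)*N(O(-3), 1))*11 = (sqrt(-10 + 4)*(1*(29/4)))*11 = (sqrt(-6)*(29/4))*11 = ((I*sqrt(6))*(29/4))*11 = (29*I*sqrt(6)/4)*11 = 319*I*sqrt(6)/4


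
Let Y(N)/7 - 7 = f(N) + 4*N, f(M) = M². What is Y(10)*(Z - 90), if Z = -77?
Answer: -171843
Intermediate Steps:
Y(N) = 49 + 7*N² + 28*N (Y(N) = 49 + 7*(N² + 4*N) = 49 + (7*N² + 28*N) = 49 + 7*N² + 28*N)
Y(10)*(Z - 90) = (49 + 7*10² + 28*10)*(-77 - 90) = (49 + 7*100 + 280)*(-167) = (49 + 700 + 280)*(-167) = 1029*(-167) = -171843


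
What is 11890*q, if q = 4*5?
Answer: 237800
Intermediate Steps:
q = 20
11890*q = 11890*20 = 237800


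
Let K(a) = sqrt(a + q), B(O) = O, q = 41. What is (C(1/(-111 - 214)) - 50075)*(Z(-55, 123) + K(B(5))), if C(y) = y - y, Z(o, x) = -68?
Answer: 3405100 - 50075*sqrt(46) ≈ 3.0655e+6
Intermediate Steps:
C(y) = 0
K(a) = sqrt(41 + a) (K(a) = sqrt(a + 41) = sqrt(41 + a))
(C(1/(-111 - 214)) - 50075)*(Z(-55, 123) + K(B(5))) = (0 - 50075)*(-68 + sqrt(41 + 5)) = -50075*(-68 + sqrt(46)) = 3405100 - 50075*sqrt(46)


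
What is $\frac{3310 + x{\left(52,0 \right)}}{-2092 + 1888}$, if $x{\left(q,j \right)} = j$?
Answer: $- \frac{1655}{102} \approx -16.225$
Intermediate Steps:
$\frac{3310 + x{\left(52,0 \right)}}{-2092 + 1888} = \frac{3310 + 0}{-2092 + 1888} = \frac{3310}{-204} = 3310 \left(- \frac{1}{204}\right) = - \frac{1655}{102}$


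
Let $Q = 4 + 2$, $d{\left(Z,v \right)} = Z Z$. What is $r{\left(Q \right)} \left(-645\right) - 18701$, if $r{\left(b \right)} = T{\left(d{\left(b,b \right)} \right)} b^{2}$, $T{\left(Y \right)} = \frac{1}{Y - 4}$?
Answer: $- \frac{155413}{8} \approx -19427.0$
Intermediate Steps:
$d{\left(Z,v \right)} = Z^{2}$
$Q = 6$
$T{\left(Y \right)} = \frac{1}{-4 + Y}$
$r{\left(b \right)} = \frac{b^{2}}{-4 + b^{2}}$
$r{\left(Q \right)} \left(-645\right) - 18701 = \frac{6^{2}}{-4 + 6^{2}} \left(-645\right) - 18701 = \frac{36}{-4 + 36} \left(-645\right) - 18701 = \frac{36}{32} \left(-645\right) - 18701 = 36 \cdot \frac{1}{32} \left(-645\right) - 18701 = \frac{9}{8} \left(-645\right) - 18701 = - \frac{5805}{8} - 18701 = - \frac{155413}{8}$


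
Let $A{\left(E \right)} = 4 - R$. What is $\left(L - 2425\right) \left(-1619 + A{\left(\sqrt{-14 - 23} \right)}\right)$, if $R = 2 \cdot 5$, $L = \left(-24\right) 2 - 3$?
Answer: $4023500$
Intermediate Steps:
$L = -51$ ($L = -48 - 3 = -51$)
$R = 10$
$A{\left(E \right)} = -6$ ($A{\left(E \right)} = 4 - 10 = -6$)
$\left(L - 2425\right) \left(-1619 + A{\left(\sqrt{-14 - 23} \right)}\right) = \left(-51 - 2425\right) \left(-1619 - 6\right) = \left(-2476\right) \left(-1625\right) = 4023500$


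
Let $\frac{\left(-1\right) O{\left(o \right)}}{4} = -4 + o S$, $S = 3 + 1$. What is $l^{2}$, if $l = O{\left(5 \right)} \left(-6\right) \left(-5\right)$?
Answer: $3686400$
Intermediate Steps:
$S = 4$
$O{\left(o \right)} = 16 - 16 o$ ($O{\left(o \right)} = - 4 \left(-4 + o 4\right) = - 4 \left(-4 + 4 o\right) = 16 - 16 o$)
$l = -1920$ ($l = \left(16 - 80\right) \left(-6\right) \left(-5\right) = \left(-64\right) \left(-6\right) \left(-5\right) = 384 \left(-5\right) = -1920$)
$l^{2} = \left(-1920\right)^{2} = 3686400$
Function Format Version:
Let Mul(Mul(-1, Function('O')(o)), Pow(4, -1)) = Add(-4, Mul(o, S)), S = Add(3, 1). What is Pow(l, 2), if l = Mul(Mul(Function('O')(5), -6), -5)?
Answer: 3686400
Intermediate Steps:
S = 4
Function('O')(o) = Add(16, Mul(-16, o)) (Function('O')(o) = Mul(-4, Add(-4, Mul(o, 4))) = Mul(-4, Add(-4, Mul(4, o))) = Add(16, Mul(-16, o)))
l = -1920 (l = Mul(Mul(Add(16, Mul(-16, 5)), -6), -5) = Mul(Mul(Add(16, -80), -6), -5) = Mul(Mul(-64, -6), -5) = Mul(384, -5) = -1920)
Pow(l, 2) = Pow(-1920, 2) = 3686400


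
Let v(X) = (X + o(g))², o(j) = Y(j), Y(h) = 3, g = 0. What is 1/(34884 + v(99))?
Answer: 1/45288 ≈ 2.2081e-5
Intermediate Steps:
o(j) = 3
v(X) = (3 + X)² (v(X) = (X + 3)² = (3 + X)²)
1/(34884 + v(99)) = 1/(34884 + (3 + 99)²) = 1/(34884 + 102²) = 1/(34884 + 10404) = 1/45288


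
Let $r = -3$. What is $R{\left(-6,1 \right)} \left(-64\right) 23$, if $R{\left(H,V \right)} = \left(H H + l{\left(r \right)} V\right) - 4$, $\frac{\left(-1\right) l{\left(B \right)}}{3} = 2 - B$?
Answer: $-25024$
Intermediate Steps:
$l{\left(B \right)} = -6 + 3 B$ ($l{\left(B \right)} = - 3 \left(2 - B\right) = -6 + 3 B$)
$R{\left(H,V \right)} = -4 + H^{2} - 15 V$ ($R{\left(H,V \right)} = \left(H H + \left(-6 + 3 \left(-3\right)\right) V\right) - 4 = \left(H^{2} + \left(-6 - 9\right) V\right) - 4 = \left(H^{2} - 15 V\right) - 4 = -4 + H^{2} - 15 V$)
$R{\left(-6,1 \right)} \left(-64\right) 23 = \left(-4 + \left(-6\right)^{2} - 15\right) \left(-64\right) 23 = \left(-4 + 36 - 15\right) \left(-64\right) 23 = 17 \left(-64\right) 23 = \left(-1088\right) 23 = -25024$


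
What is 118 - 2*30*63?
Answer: -3662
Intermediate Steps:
118 - 2*30*63 = 118 - 60*63 = 118 - 3780 = -3662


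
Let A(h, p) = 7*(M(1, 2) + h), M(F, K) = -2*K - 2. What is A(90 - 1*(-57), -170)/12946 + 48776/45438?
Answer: 338150701/294120174 ≈ 1.1497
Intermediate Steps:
M(F, K) = -2 - 2*K
A(h, p) = -42 + 7*h (A(h, p) = 7*((-2 - 2*2) + h) = 7*((-2 - 4) + h) = 7*(-6 + h) = -42 + 7*h)
A(90 - 1*(-57), -170)/12946 + 48776/45438 = (-42 + 7*(90 - 1*(-57)))/12946 + 48776/45438 = (-42 + 7*(90 + 57))*(1/12946) + 48776*(1/45438) = (-42 + 7*147)*(1/12946) + 24388/22719 = (-42 + 1029)*(1/12946) + 24388/22719 = 987*(1/12946) + 24388/22719 = 987/12946 + 24388/22719 = 338150701/294120174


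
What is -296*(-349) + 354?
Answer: 103658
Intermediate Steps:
-296*(-349) + 354 = 103304 + 354 = 103658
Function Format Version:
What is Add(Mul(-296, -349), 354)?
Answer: 103658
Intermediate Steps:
Add(Mul(-296, -349), 354) = Add(103304, 354) = 103658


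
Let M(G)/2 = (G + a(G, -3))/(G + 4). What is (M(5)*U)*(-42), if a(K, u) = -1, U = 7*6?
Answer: -1568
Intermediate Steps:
U = 42
M(G) = 2*(-1 + G)/(4 + G) (M(G) = 2*((G - 1)/(G + 4)) = 2*((-1 + G)/(4 + G)) = 2*(-1 + G)/(4 + G))
(M(5)*U)*(-42) = ((2*(-1 + 5)/(4 + 5))*42)*(-42) = ((2*4/9)*42)*(-42) = ((2*(⅑)*4)*42)*(-42) = ((8/9)*42)*(-42) = (112/3)*(-42) = -1568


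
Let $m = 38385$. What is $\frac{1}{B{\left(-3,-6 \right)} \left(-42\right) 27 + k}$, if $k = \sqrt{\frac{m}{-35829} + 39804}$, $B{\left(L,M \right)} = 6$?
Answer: $- \frac{27086724}{184139614637} - \frac{\sqrt{630811182279}}{184139614637} \approx -0.00015141$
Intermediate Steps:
$k = \frac{\sqrt{630811182279}}{3981}$ ($k = \sqrt{\frac{38385}{-35829} + 39804} = \sqrt{38385 \left(- \frac{1}{35829}\right) + 39804} = \sqrt{- \frac{4265}{3981} + 39804} = \sqrt{\frac{158455459}{3981}} = \frac{\sqrt{630811182279}}{3981} \approx 199.51$)
$\frac{1}{B{\left(-3,-6 \right)} \left(-42\right) 27 + k} = \frac{1}{6 \left(-42\right) 27 + \frac{\sqrt{630811182279}}{3981}} = \frac{1}{\left(-252\right) 27 + \frac{\sqrt{630811182279}}{3981}} = \frac{1}{-6804 + \frac{\sqrt{630811182279}}{3981}}$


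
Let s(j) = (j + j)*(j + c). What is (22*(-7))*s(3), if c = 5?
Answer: -7392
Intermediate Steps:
s(j) = 2*j*(5 + j) (s(j) = (j + j)*(j + 5) = (2*j)*(5 + j) = 2*j*(5 + j))
(22*(-7))*s(3) = (22*(-7))*(2*3*(5 + 3)) = -308*3*8 = -154*48 = -7392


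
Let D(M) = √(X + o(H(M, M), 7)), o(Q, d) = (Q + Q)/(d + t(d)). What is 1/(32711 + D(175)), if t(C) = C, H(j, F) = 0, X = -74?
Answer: 32711/1070009595 - I*√74/1070009595 ≈ 3.0571e-5 - 8.0395e-9*I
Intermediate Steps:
o(Q, d) = Q/d (o(Q, d) = (Q + Q)/(d + d) = (2*Q)/((2*d)) = (2*Q)*(1/(2*d)) = Q/d)
D(M) = I*√74 (D(M) = √(-74 + 0/7) = √(-74 + 0*(⅐)) = √(-74 + 0) = √(-74) = I*√74)
1/(32711 + D(175)) = 1/(32711 + I*√74)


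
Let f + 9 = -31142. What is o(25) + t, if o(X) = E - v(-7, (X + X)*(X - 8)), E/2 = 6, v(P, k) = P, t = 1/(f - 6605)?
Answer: 717363/37756 ≈ 19.000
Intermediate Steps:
f = -31151 (f = -9 - 31142 = -31151)
t = -1/37756 (t = 1/(-31151 - 6605) = 1/(-37756) = -1/37756 ≈ -2.6486e-5)
E = 12 (E = 2*6 = 12)
o(X) = 19 (o(X) = 12 - 1*(-7) = 12 + 7 = 19)
o(25) + t = 19 - 1/37756 = 717363/37756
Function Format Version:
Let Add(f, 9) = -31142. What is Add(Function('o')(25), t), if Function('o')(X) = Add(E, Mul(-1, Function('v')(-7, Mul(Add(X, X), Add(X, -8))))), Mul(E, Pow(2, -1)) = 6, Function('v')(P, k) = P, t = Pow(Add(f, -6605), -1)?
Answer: Rational(717363, 37756) ≈ 19.000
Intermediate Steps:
f = -31151 (f = Add(-9, -31142) = -31151)
t = Rational(-1, 37756) (t = Pow(Add(-31151, -6605), -1) = Pow(-37756, -1) = Rational(-1, 37756) ≈ -2.6486e-5)
E = 12 (E = Mul(2, 6) = 12)
Function('o')(X) = 19 (Function('o')(X) = Add(12, Mul(-1, -7)) = Add(12, 7) = 19)
Add(Function('o')(25), t) = Add(19, Rational(-1, 37756)) = Rational(717363, 37756)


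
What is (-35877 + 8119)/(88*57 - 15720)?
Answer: 13879/5352 ≈ 2.5932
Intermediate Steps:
(-35877 + 8119)/(88*57 - 15720) = -27758/(5016 - 15720) = -27758/(-10704) = -27758*(-1/10704) = 13879/5352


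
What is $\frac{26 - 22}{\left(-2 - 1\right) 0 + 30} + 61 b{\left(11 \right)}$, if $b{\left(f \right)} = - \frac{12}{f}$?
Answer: $- \frac{10958}{165} \approx -66.412$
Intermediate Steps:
$\frac{26 - 22}{\left(-2 - 1\right) 0 + 30} + 61 b{\left(11 \right)} = \frac{26 - 22}{\left(-2 - 1\right) 0 + 30} + 61 \left(- \frac{12}{11}\right) = \frac{4}{\left(-3\right) 0 + 30} + 61 \left(\left(-12\right) \frac{1}{11}\right) = \frac{4}{0 + 30} + 61 \left(- \frac{12}{11}\right) = \frac{4}{30} - \frac{732}{11} = 4 \cdot \frac{1}{30} - \frac{732}{11} = \frac{2}{15} - \frac{732}{11} = - \frac{10958}{165}$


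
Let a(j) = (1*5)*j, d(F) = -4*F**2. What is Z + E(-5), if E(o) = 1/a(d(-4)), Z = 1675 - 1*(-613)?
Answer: 732159/320 ≈ 2288.0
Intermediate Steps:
Z = 2288 (Z = 1675 + 613 = 2288)
a(j) = 5*j
E(o) = -1/320 (E(o) = 1/(5*(-4*(-4)**2)) = 1/(5*(-4*16)) = 1/(5*(-64)) = 1/(-320) = -1/320)
Z + E(-5) = 2288 - 1/320 = 732159/320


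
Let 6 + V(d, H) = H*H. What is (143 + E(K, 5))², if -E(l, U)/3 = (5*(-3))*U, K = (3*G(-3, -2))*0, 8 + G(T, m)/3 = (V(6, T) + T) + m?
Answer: 135424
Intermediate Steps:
V(d, H) = -6 + H² (V(d, H) = -6 + H*H = -6 + H²)
G(T, m) = -42 + 3*T + 3*m + 3*T² (G(T, m) = -24 + 3*(((-6 + T²) + T) + m) = -24 + 3*((-6 + T + T²) + m) = -24 + 3*(-6 + T + m + T²) = -24 + (-18 + 3*T + 3*m + 3*T²) = -42 + 3*T + 3*m + 3*T²)
K = 0 (K = (3*(-42 + 3*(-3) + 3*(-2) + 3*(-3)²))*0 = (3*(-42 - 9 - 6 + 3*9))*0 = (3*(-42 - 9 - 6 + 27))*0 = (3*(-30))*0 = -90*0 = 0)
E(l, U) = 45*U (E(l, U) = -3*5*(-3)*U = -(-45)*U = 45*U)
(143 + E(K, 5))² = (143 + 45*5)² = (143 + 225)² = 368² = 135424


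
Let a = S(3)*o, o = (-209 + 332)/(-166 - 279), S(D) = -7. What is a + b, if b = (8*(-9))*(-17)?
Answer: 545541/445 ≈ 1225.9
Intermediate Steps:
o = -123/445 (o = 123/(-445) = 123*(-1/445) = -123/445 ≈ -0.27640)
b = 1224 (b = -72*(-17) = 1224)
a = 861/445 (a = -7*(-123/445) = 861/445 ≈ 1.9348)
a + b = 861/445 + 1224 = 545541/445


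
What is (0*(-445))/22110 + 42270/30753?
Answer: 14090/10251 ≈ 1.3745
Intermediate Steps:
(0*(-445))/22110 + 42270/30753 = 0*(1/22110) + 42270*(1/30753) = 0 + 14090/10251 = 14090/10251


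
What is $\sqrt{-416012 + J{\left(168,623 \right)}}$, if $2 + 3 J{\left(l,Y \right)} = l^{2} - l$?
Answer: $\frac{i \sqrt{3659946}}{3} \approx 637.7 i$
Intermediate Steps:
$J{\left(l,Y \right)} = - \frac{2}{3} - \frac{l}{3} + \frac{l^{2}}{3}$ ($J{\left(l,Y \right)} = - \frac{2}{3} + \frac{l^{2} - l}{3} = - \frac{2}{3} + \left(- \frac{l}{3} + \frac{l^{2}}{3}\right) = - \frac{2}{3} - \frac{l}{3} + \frac{l^{2}}{3}$)
$\sqrt{-416012 + J{\left(168,623 \right)}} = \sqrt{-416012 - \left(\frac{170}{3} - 9408\right)} = \sqrt{-416012 - - \frac{28054}{3}} = \sqrt{-416012 + \frac{28054}{3}} = \sqrt{- \frac{1219982}{3}} = \frac{i \sqrt{3659946}}{3}$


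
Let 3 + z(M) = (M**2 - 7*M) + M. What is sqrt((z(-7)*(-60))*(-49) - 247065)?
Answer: 3*sqrt(1295) ≈ 107.96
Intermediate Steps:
z(M) = -3 + M**2 - 6*M (z(M) = -3 + ((M**2 - 7*M) + M) = -3 + (M**2 - 6*M) = -3 + M**2 - 6*M)
sqrt((z(-7)*(-60))*(-49) - 247065) = sqrt(((-3 + (-7)**2 - 6*(-7))*(-60))*(-49) - 247065) = sqrt(((-3 + 49 + 42)*(-60))*(-49) - 247065) = sqrt((88*(-60))*(-49) - 247065) = sqrt(-5280*(-49) - 247065) = sqrt(258720 - 247065) = sqrt(11655) = 3*sqrt(1295)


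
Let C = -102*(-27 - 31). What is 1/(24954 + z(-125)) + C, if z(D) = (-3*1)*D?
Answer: 149846365/25329 ≈ 5916.0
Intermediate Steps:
z(D) = -3*D
C = 5916 (C = -102*(-58) = 5916)
1/(24954 + z(-125)) + C = 1/(24954 - 3*(-125)) + 5916 = 1/(24954 + 375) + 5916 = 1/25329 + 5916 = 149846365/25329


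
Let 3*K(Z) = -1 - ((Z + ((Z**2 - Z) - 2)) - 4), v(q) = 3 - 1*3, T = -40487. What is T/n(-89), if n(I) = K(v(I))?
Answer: -121461/5 ≈ -24292.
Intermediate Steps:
v(q) = 0 (v(q) = 3 - 3 = 0)
K(Z) = 5/3 - Z**2/3 (K(Z) = (-1 - ((Z + ((Z**2 - Z) - 2)) - 4))/3 = (-1 - ((Z + (-2 + Z**2 - Z)) - 4))/3 = (-1 - ((-2 + Z**2) - 4))/3 = (-1 - (-6 + Z**2))/3 = (-1 + (6 - Z**2))/3 = (5 - Z**2)/3 = 5/3 - Z**2/3)
n(I) = 5/3 (n(I) = 5/3 - 1/3*0**2 = 5/3 - 1/3*0 = 5/3 + 0 = 5/3)
T/n(-89) = -40487/5/3 = -40487*3/5 = -121461/5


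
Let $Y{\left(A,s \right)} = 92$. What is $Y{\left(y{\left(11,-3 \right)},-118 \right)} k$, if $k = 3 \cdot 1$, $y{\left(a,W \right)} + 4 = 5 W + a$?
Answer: $276$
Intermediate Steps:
$y{\left(a,W \right)} = -4 + a + 5 W$ ($y{\left(a,W \right)} = -4 + \left(5 W + a\right) = -4 + \left(a + 5 W\right) = -4 + a + 5 W$)
$k = 3$
$Y{\left(y{\left(11,-3 \right)},-118 \right)} k = 92 \cdot 3 = 276$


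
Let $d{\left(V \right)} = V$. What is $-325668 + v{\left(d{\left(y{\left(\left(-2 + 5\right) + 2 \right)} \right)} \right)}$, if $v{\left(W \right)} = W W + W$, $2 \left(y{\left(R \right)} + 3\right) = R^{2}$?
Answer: $- \frac{1302273}{4} \approx -3.2557 \cdot 10^{5}$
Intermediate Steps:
$y{\left(R \right)} = -3 + \frac{R^{2}}{2}$
$v{\left(W \right)} = W + W^{2}$ ($v{\left(W \right)} = W^{2} + W = W + W^{2}$)
$-325668 + v{\left(d{\left(y{\left(\left(-2 + 5\right) + 2 \right)} \right)} \right)} = -325668 + \left(-3 + \frac{\left(\left(-2 + 5\right) + 2\right)^{2}}{2}\right) \left(1 - \left(3 - \frac{\left(\left(-2 + 5\right) + 2\right)^{2}}{2}\right)\right) = -325668 + \left(-3 + \frac{\left(3 + 2\right)^{2}}{2}\right) \left(1 - \left(3 - \frac{\left(3 + 2\right)^{2}}{2}\right)\right) = -325668 + \left(-3 + \frac{5^{2}}{2}\right) \left(1 - \left(3 - \frac{5^{2}}{2}\right)\right) = -325668 + \left(-3 + \frac{1}{2} \cdot 25\right) \left(1 + \left(-3 + \frac{1}{2} \cdot 25\right)\right) = -325668 + \left(-3 + \frac{25}{2}\right) \left(1 + \left(-3 + \frac{25}{2}\right)\right) = -325668 + \frac{19 \left(1 + \frac{19}{2}\right)}{2} = -325668 + \frac{19}{2} \cdot \frac{21}{2} = -325668 + \frac{399}{4} = - \frac{1302273}{4}$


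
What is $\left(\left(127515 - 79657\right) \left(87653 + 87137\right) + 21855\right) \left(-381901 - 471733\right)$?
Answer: $-7140752275916950$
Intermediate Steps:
$\left(\left(127515 - 79657\right) \left(87653 + 87137\right) + 21855\right) \left(-381901 - 471733\right) = \left(47858 \cdot 174790 + 21855\right) \left(-853634\right) = \left(8365099820 + 21855\right) \left(-853634\right) = 8365121675 \left(-853634\right) = -7140752275916950$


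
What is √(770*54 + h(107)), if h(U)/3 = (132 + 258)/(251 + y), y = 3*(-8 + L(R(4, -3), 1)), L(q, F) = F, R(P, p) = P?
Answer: 3*√2444279/23 ≈ 203.92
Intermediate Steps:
y = -21 (y = 3*(-8 + 1) = 3*(-7) = -21)
h(U) = 117/23 (h(U) = 3*((132 + 258)/(251 - 21)) = 3*(390/230) = 3*(390*(1/230)) = 3*(39/23) = 117/23)
√(770*54 + h(107)) = √(770*54 + 117/23) = √(41580 + 117/23) = √(956457/23) = 3*√2444279/23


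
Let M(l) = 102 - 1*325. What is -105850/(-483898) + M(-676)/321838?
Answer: 16979321523/77868382262 ≈ 0.21805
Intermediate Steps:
M(l) = -223 (M(l) = 102 - 325 = -223)
-105850/(-483898) + M(-676)/321838 = -105850/(-483898) - 223/321838 = -105850*(-1/483898) - 223*1/321838 = 52925/241949 - 223/321838 = 16979321523/77868382262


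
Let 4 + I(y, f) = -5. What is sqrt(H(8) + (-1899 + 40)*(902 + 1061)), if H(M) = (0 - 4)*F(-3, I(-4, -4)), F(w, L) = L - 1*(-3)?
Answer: I*sqrt(3649193) ≈ 1910.3*I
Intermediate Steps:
I(y, f) = -9 (I(y, f) = -4 - 5 = -9)
F(w, L) = 3 + L (F(w, L) = L + 3 = 3 + L)
H(M) = 24 (H(M) = (0 - 4)*(3 - 9) = -4*(-6) = 24)
sqrt(H(8) + (-1899 + 40)*(902 + 1061)) = sqrt(24 + (-1899 + 40)*(902 + 1061)) = sqrt(24 - 1859*1963) = sqrt(24 - 3649217) = sqrt(-3649193) = I*sqrt(3649193)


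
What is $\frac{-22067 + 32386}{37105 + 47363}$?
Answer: $\frac{10319}{84468} \approx 0.12216$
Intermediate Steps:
$\frac{-22067 + 32386}{37105 + 47363} = \frac{10319}{84468}$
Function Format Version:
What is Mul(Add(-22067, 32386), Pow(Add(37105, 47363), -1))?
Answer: Rational(10319, 84468) ≈ 0.12216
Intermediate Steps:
Mul(Add(-22067, 32386), Pow(Add(37105, 47363), -1)) = Mul(10319, Pow(84468, -1)) = Mul(10319, Rational(1, 84468)) = Rational(10319, 84468)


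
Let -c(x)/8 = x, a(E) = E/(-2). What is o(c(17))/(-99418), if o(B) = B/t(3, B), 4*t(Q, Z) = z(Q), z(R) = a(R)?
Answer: -544/149127 ≈ -0.0036479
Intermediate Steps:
a(E) = -E/2 (a(E) = E*(-½) = -E/2)
z(R) = -R/2
t(Q, Z) = -Q/8 (t(Q, Z) = (-Q/2)/4 = -Q/8)
c(x) = -8*x
o(B) = -8*B/3 (o(B) = B/((-⅛*3)) = B/(-3/8) = B*(-8/3) = -8*B/3)
o(c(17))/(-99418) = -(-64)*17/3/(-99418) = -8/3*(-136)*(-1/99418) = (1088/3)*(-1/99418) = -544/149127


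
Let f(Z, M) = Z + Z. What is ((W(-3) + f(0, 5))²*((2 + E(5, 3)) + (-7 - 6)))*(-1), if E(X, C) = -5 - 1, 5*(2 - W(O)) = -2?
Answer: 2448/25 ≈ 97.920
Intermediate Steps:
W(O) = 12/5 (W(O) = 2 - ⅕*(-2) = 2 + ⅖ = 12/5)
E(X, C) = -6
f(Z, M) = 2*Z
((W(-3) + f(0, 5))²*((2 + E(5, 3)) + (-7 - 6)))*(-1) = ((12/5 + 2*0)²*((2 - 6) + (-7 - 6)))*(-1) = ((12/5 + 0)²*(-4 - 13))*(-1) = ((12/5)²*(-17))*(-1) = ((144/25)*(-17))*(-1) = -2448/25*(-1) = 2448/25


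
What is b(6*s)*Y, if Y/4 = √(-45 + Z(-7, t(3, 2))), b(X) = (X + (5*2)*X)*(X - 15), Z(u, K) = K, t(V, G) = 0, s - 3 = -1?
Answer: -4752*I*√5 ≈ -10626.0*I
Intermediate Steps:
s = 2 (s = 3 - 1 = 2)
b(X) = 11*X*(-15 + X) (b(X) = (X + 10*X)*(-15 + X) = (11*X)*(-15 + X) = 11*X*(-15 + X))
Y = 12*I*√5 (Y = 4*√(-45 + 0) = 4*√(-45) = 4*(3*I*√5) = 12*I*√5 ≈ 26.833*I)
b(6*s)*Y = (11*(6*2)*(-15 + 6*2))*(12*I*√5) = (11*12*(-15 + 12))*(12*I*√5) = (11*12*(-3))*(12*I*√5) = -4752*I*√5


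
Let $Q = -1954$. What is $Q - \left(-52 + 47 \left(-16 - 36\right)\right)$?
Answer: $542$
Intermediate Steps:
$Q - \left(-52 + 47 \left(-16 - 36\right)\right) = -1954 - \left(-52 + 47 \left(-16 - 36\right)\right) = -1954 - \left(-52 + 47 \left(-52\right)\right) = -1954 - \left(-52 - 2444\right) = -1954 - -2496 = -1954 + 2496 = 542$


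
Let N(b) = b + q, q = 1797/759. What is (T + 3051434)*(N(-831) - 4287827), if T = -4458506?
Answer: 1526715156276000/253 ≈ 6.0344e+12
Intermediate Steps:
q = 599/253 (q = 1797*(1/759) = 599/253 ≈ 2.3676)
N(b) = 599/253 + b (N(b) = b + 599/253 = 599/253 + b)
(T + 3051434)*(N(-831) - 4287827) = (-4458506 + 3051434)*((599/253 - 831) - 4287827) = -1407072*(-209644/253 - 4287827) = -1407072*(-1085029875/253) = 1526715156276000/253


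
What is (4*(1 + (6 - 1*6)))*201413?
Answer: 805652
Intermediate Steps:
(4*(1 + (6 - 1*6)))*201413 = (4*(1 + (6 - 6)))*201413 = (4*(1 + 0))*201413 = (4*1)*201413 = 4*201413 = 805652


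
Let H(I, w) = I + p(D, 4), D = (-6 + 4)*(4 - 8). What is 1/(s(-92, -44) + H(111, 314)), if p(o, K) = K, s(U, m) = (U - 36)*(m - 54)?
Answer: 1/12659 ≈ 7.8995e-5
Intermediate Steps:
D = 8 (D = -2*(-4) = 8)
s(U, m) = (-54 + m)*(-36 + U) (s(U, m) = (-36 + U)*(-54 + m) = (-54 + m)*(-36 + U))
H(I, w) = 4 + I (H(I, w) = I + 4 = 4 + I)
1/(s(-92, -44) + H(111, 314)) = 1/((1944 - 54*(-92) - 36*(-44) - 92*(-44)) + (4 + 111)) = 1/((1944 + 4968 + 1584 + 4048) + 115) = 1/(12544 + 115) = 1/12659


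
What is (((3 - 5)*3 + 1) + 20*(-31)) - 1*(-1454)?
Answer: 829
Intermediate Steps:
(((3 - 5)*3 + 1) + 20*(-31)) - 1*(-1454) = ((-2*3 + 1) - 620) + 1454 = ((-6 + 1) - 620) + 1454 = (-5 - 620) + 1454 = -625 + 1454 = 829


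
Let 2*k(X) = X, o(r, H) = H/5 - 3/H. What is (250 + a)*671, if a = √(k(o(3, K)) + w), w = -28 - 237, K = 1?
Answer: 167750 + 4026*I*√185/5 ≈ 1.6775e+5 + 10952.0*I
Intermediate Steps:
o(r, H) = -3/H + H/5 (o(r, H) = H*(⅕) - 3/H = H/5 - 3/H = -3/H + H/5)
k(X) = X/2
w = -265
a = 6*I*√185/5 (a = √((-3/1 + (⅕)*1)/2 - 265) = √((-3*1 + ⅕)/2 - 265) = √((-3 + ⅕)/2 - 265) = √((½)*(-14/5) - 265) = √(-7/5 - 265) = √(-1332/5) = 6*I*√185/5 ≈ 16.322*I)
(250 + a)*671 = (250 + 6*I*√185/5)*671 = 167750 + 4026*I*√185/5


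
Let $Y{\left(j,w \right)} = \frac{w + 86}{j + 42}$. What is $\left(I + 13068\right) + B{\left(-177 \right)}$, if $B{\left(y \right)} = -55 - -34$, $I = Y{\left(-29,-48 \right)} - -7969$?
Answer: $\frac{273246}{13} \approx 21019.0$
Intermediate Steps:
$Y{\left(j,w \right)} = \frac{86 + w}{42 + j}$
$I = \frac{103635}{13}$ ($I = \frac{86 - 48}{42 - 29} - -7969 = \frac{1}{13} \cdot 38 + 7969 = \frac{38}{13} + 7969 = \frac{103635}{13} \approx 7971.9$)
$B{\left(y \right)} = -21$ ($B{\left(y \right)} = -55 + 34 = -21$)
$\left(I + 13068\right) + B{\left(-177 \right)} = \left(\frac{103635}{13} + 13068\right) - 21 = \frac{273519}{13} - 21 = \frac{273246}{13}$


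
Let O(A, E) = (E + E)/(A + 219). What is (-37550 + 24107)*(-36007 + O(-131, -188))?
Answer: 5325094932/11 ≈ 4.8410e+8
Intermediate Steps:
O(A, E) = 2*E/(219 + A) (O(A, E) = (2*E)/(219 + A) = 2*E/(219 + A))
(-37550 + 24107)*(-36007 + O(-131, -188)) = (-37550 + 24107)*(-36007 + 2*(-188)/(219 - 131)) = -13443*(-36007 + 2*(-188)/88) = -13443*(-36007 + 2*(-188)*(1/88)) = -13443*(-36007 - 47/11) = -13443*(-396124/11) = 5325094932/11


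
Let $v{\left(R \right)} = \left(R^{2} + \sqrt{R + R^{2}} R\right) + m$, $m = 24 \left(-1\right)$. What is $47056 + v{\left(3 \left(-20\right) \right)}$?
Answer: $50632 - 120 \sqrt{885} \approx 47062.0$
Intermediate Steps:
$m = -24$
$v{\left(R \right)} = -24 + R^{2} + R \sqrt{R + R^{2}}$ ($v{\left(R \right)} = \left(R^{2} + \sqrt{R + R^{2}} R\right) - 24 = \left(R^{2} + R \sqrt{R + R^{2}}\right) - 24 = -24 + R^{2} + R \sqrt{R + R^{2}}$)
$47056 + v{\left(3 \left(-20\right) \right)} = 47056 + \left(-24 + \left(3 \left(-20\right)\right)^{2} + 3 \left(-20\right) \sqrt{3 \left(-20\right) \left(1 + 3 \left(-20\right)\right)}\right) = 47056 - \left(24 - 3600 + 60 \cdot 2 \sqrt{885}\right) = 47056 - \left(-3576 + 60 \cdot 2 \sqrt{885}\right) = 47056 - \left(-3576 + 120 \sqrt{885}\right) = 47056 + \left(3576 - 120 \sqrt{885}\right) = 50632 - 120 \sqrt{885}$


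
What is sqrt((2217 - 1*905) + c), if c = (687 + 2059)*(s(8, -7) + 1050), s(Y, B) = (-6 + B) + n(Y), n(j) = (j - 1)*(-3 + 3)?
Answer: 3*sqrt(316546) ≈ 1687.9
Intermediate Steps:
n(j) = 0 (n(j) = (-1 + j)*0 = 0)
s(Y, B) = -6 + B (s(Y, B) = (-6 + B) + 0 = -6 + B)
c = 2847602 (c = (687 + 2059)*((-6 - 7) + 1050) = 2746*(-13 + 1050) = 2746*1037 = 2847602)
sqrt((2217 - 1*905) + c) = sqrt((2217 - 1*905) + 2847602) = sqrt((2217 - 905) + 2847602) = sqrt(1312 + 2847602) = sqrt(2848914) = 3*sqrt(316546)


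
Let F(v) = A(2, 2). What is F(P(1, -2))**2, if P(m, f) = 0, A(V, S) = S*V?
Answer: 16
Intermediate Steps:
F(v) = 4 (F(v) = 2*2 = 4)
F(P(1, -2))**2 = 4**2 = 16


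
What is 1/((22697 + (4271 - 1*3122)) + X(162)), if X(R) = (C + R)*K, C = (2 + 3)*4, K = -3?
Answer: 1/23300 ≈ 4.2918e-5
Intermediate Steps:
C = 20 (C = 5*4 = 20)
X(R) = -60 - 3*R (X(R) = (20 + R)*(-3) = -60 - 3*R)
1/((22697 + (4271 - 1*3122)) + X(162)) = 1/((22697 + (4271 - 1*3122)) + (-60 - 3*162)) = 1/((22697 + (4271 - 3122)) + (-60 - 486)) = 1/((22697 + 1149) - 546) = 1/(23846 - 546) = 1/23300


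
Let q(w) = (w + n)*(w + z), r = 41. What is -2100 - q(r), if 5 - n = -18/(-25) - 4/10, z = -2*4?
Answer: -90186/25 ≈ -3607.4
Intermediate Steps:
z = -8
n = 117/25 (n = 5 - (-18/(-25) - 4/10) = 5 - (-18*(-1/25) - 4*⅒) = 5 - (18/25 - ⅖) = 5 - 1*8/25 = 5 - 8/25 = 117/25 ≈ 4.6800)
q(w) = (-8 + w)*(117/25 + w) (q(w) = (w + 117/25)*(w - 8) = (117/25 + w)*(-8 + w) = (-8 + w)*(117/25 + w))
-2100 - q(r) = -2100 - (-936/25 + 41² - 83/25*41) = -2100 - (-936/25 + 1681 - 3403/25) = -2100 - 1*37686/25 = -2100 - 37686/25 = -90186/25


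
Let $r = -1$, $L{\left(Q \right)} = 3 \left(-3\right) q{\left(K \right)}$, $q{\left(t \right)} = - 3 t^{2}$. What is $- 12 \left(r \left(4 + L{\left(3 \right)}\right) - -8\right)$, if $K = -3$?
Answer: $2868$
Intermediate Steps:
$L{\left(Q \right)} = 243$ ($L{\left(Q \right)} = 3 \left(-3\right) \left(- 3 \left(-3\right)^{2}\right) = - 9 \left(\left(-3\right) 9\right) = \left(-9\right) \left(-27\right) = 243$)
$- 12 \left(r \left(4 + L{\left(3 \right)}\right) - -8\right) = - 12 \left(- (4 + 243) - -8\right) = - 12 \left(\left(-1\right) 247 + 8\right) = - 12 \left(-247 + 8\right) = \left(-12\right) \left(-239\right) = 2868$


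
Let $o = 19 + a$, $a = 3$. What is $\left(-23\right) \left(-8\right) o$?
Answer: $4048$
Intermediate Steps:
$o = 22$ ($o = 19 + 3 = 22$)
$\left(-23\right) \left(-8\right) o = \left(-23\right) \left(-8\right) 22 = 184 \cdot 22 = 4048$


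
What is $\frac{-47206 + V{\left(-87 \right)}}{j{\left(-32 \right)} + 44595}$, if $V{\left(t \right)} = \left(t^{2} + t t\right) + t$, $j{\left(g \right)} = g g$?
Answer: $- \frac{32155}{45619} \approx -0.70486$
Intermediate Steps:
$j{\left(g \right)} = g^{2}$
$V{\left(t \right)} = t + 2 t^{2}$ ($V{\left(t \right)} = \left(t^{2} + t^{2}\right) + t = 2 t^{2} + t = t + 2 t^{2}$)
$\frac{-47206 + V{\left(-87 \right)}}{j{\left(-32 \right)} + 44595} = \frac{-47206 - 87 \left(1 + 2 \left(-87\right)\right)}{\left(-32\right)^{2} + 44595} = \frac{-47206 - 87 \left(1 - 174\right)}{1024 + 44595} = \frac{-47206 - -15051}{45619} = \left(-47206 + 15051\right) \frac{1}{45619} = \left(-32155\right) \frac{1}{45619} = - \frac{32155}{45619}$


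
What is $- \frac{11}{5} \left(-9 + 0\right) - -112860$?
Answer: $\frac{564399}{5} \approx 1.1288 \cdot 10^{5}$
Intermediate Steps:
$- \frac{11}{5} \left(-9 + 0\right) - -112860 = \left(-11\right) \frac{1}{5} \left(-9\right) + 112860 = \left(- \frac{11}{5}\right) \left(-9\right) + 112860 = \frac{99}{5} + 112860 = \frac{564399}{5}$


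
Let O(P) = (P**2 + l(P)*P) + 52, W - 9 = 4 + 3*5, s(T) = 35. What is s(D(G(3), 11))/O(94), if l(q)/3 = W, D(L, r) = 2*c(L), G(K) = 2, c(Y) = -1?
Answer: 35/16784 ≈ 0.0020853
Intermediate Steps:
D(L, r) = -2 (D(L, r) = 2*(-1) = -2)
W = 28 (W = 9 + (4 + 3*5) = 9 + (4 + 15) = 9 + 19 = 28)
l(q) = 84 (l(q) = 3*28 = 84)
O(P) = 52 + P**2 + 84*P (O(P) = (P**2 + 84*P) + 52 = 52 + P**2 + 84*P)
s(D(G(3), 11))/O(94) = 35/(52 + 94**2 + 84*94) = 35/(52 + 8836 + 7896) = 35/16784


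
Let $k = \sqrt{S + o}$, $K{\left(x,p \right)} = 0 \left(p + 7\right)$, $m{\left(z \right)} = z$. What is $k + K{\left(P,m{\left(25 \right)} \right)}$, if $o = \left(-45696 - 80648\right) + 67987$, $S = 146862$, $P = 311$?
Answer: $\sqrt{88505} \approx 297.5$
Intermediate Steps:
$o = -58357$ ($o = -126344 + 67987 = -58357$)
$K{\left(x,p \right)} = 0$ ($K{\left(x,p \right)} = 0 \left(7 + p\right) = 0$)
$k = \sqrt{88505}$ ($k = \sqrt{146862 - 58357} = \sqrt{88505} \approx 297.5$)
$k + K{\left(P,m{\left(25 \right)} \right)} = \sqrt{88505} + 0 = \sqrt{88505}$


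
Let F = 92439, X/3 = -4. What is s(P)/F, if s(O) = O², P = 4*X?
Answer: 256/10271 ≈ 0.024925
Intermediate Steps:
X = -12 (X = 3*(-4) = -12)
P = -48 (P = 4*(-12) = -48)
s(P)/F = (-48)²/92439 = 2304*(1/92439) = 256/10271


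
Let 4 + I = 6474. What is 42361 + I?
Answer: 48831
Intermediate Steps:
I = 6470 (I = -4 + 6474 = 6470)
42361 + I = 42361 + 6470 = 48831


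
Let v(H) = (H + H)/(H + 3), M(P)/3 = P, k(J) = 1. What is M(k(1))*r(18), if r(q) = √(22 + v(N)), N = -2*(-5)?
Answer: 9*√442/13 ≈ 14.555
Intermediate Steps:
N = 10
M(P) = 3*P
v(H) = 2*H/(3 + H) (v(H) = (2*H)/(3 + H) = 2*H/(3 + H))
r(q) = 3*√442/13 (r(q) = √(22 + 2*10/(3 + 10)) = √(22 + 2*10/13) = √(22 + 2*10*(1/13)) = √(22 + 20/13) = √(306/13) = 3*√442/13)
M(k(1))*r(18) = (3*1)*(3*√442/13) = 3*(3*√442/13) = 9*√442/13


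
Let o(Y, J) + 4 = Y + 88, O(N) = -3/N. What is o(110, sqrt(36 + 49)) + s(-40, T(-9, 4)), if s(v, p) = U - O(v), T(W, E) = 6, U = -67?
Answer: 5077/40 ≈ 126.93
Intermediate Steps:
s(v, p) = -67 + 3/v (s(v, p) = -67 - (-3)/v = -67 + 3/v)
o(Y, J) = 84 + Y (o(Y, J) = -4 + (Y + 88) = -4 + (88 + Y) = 84 + Y)
o(110, sqrt(36 + 49)) + s(-40, T(-9, 4)) = (84 + 110) + (-67 + 3/(-40)) = 194 + (-67 + 3*(-1/40)) = 194 + (-67 - 3/40) = 194 - 2683/40 = 5077/40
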